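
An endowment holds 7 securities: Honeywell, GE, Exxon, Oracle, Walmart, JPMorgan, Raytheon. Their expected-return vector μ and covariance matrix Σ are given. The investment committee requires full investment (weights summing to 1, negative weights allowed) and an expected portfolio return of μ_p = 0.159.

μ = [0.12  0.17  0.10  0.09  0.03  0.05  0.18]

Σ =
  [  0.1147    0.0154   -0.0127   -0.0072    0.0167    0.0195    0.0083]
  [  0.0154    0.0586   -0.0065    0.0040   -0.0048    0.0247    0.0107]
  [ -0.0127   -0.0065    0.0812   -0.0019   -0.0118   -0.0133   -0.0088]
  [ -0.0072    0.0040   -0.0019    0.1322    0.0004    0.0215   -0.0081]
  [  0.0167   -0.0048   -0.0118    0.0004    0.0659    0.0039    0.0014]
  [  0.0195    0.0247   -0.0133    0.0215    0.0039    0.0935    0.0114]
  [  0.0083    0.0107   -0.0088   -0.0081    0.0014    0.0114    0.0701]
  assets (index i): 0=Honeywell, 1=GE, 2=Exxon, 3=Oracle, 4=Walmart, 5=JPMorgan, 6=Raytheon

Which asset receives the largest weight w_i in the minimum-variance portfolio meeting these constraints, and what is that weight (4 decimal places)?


GE (0.3713)

g=Σ⁻¹μ = [0.7590  2.7174  1.8696  0.9182  0.7740  -0.6224  2.4897]
h=Σ⁻¹𝟙 = [5.0713  14.4535  19.2312  7.7567  17.7895  4.3583  13.7051]
a=μᵀg=1.262874  b=𝟙ᵀg=8.905395  c=𝟙ᵀh=82.365593  D=ac−b²=24.711271
λ₁=(c·0.159−b)/D = (82.365593·0.159−8.905395)/24.711271 = 0.169588
λ₂=(a−b·0.159)/D = (1.262874−8.905395·0.159)/24.711271 = -0.006195
w* = 0.169588·g + -0.006195·h:
  w_0 = 0.169588·0.7590 + -0.006195·5.0713 = 0.0973  (Honeywell)
  w_1 = 0.169588·2.7174 + -0.006195·14.4535 = 0.3713  (GE)
  w_2 = 0.169588·1.8696 + -0.006195·19.2312 = 0.1979  (Exxon)
  w_3 = 0.169588·0.9182 + -0.006195·7.7567 = 0.1077  (Oracle)
  w_4 = 0.169588·0.7740 + -0.006195·17.7895 = 0.0211  (Walmart)
  w_5 = 0.169588·-0.6224 + -0.006195·4.3583 = -0.1326  (JPMorgan)
  w_6 = 0.169588·2.4897 + -0.006195·13.7051 = 0.3373  (Raytheon)
Σw_i=1.0000  μᵀw=0.1590
σ²=wᵀΣw=λ₁·μ_p+λ₂ = 0.169588·0.159 + -0.006195 = 0.020770 ≈ 0.0208


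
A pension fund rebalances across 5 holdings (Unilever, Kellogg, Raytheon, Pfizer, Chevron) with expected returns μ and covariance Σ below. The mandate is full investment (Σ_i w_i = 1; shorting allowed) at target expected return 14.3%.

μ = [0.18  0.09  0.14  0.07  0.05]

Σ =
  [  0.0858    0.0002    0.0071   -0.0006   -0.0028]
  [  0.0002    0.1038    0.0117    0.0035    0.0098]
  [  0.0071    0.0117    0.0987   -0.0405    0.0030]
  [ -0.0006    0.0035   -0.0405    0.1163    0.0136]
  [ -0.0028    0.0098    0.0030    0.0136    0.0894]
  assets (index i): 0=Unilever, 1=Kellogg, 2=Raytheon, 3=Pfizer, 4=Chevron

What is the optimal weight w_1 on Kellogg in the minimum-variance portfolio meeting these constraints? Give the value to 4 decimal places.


0.0867

x=Σ⁻¹μ = [1.9778  0.6072  1.6594  1.1335  0.3266]
y=Σ⁻¹𝟙 = [10.9067  6.9150  13.2163  12.0560  8.4917]
a=μᵀx=0.738626  b=𝟙ᵀx=5.704339  c=𝟙ᵀy=51.585702  D=ac−b²=5.563035
λ₁=(c·0.143−b)/D = (51.585702·0.143−5.704339)/5.563035 = 0.300630
λ₂=(a−b·0.143)/D = (0.738626−5.704339·0.143)/5.563035 = -0.013858
w* = 0.300630·x + -0.013858·y:
  w_0 = 0.300630·1.9778 + -0.013858·10.9067 = 0.4434  (Unilever)
  w_1 = 0.300630·0.6072 + -0.013858·6.9150 = 0.0867  (Kellogg)
  w_2 = 0.300630·1.6594 + -0.013858·13.2163 = 0.3157  (Raytheon)
  w_3 = 0.300630·1.1335 + -0.013858·12.0560 = 0.1737  (Pfizer)
  w_4 = 0.300630·0.3266 + -0.013858·8.4917 = -0.0195  (Chevron)
Σw_i=1.0000  μᵀw=0.1430
σ²=wᵀΣw=λ₁·μ_p+λ₂ = 0.300630·0.143 + -0.013858 = 0.029132 ≈ 0.0291


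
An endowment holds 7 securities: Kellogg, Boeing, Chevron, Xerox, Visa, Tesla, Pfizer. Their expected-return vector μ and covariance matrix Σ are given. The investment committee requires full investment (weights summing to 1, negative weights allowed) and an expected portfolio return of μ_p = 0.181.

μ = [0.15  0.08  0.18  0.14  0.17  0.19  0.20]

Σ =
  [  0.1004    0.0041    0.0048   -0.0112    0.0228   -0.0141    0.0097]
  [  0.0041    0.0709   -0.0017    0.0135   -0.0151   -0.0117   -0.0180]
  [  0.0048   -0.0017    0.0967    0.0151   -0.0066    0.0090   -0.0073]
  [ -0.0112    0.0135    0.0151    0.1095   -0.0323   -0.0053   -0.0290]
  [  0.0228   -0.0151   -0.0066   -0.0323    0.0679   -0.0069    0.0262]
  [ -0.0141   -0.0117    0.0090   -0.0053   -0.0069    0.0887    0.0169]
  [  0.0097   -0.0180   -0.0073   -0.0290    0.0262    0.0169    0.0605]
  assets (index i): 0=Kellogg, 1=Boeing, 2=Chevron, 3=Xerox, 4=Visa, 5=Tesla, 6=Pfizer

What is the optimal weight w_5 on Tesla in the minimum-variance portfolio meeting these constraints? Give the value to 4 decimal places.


0.1601

g=Σ⁻¹μ = [0.8804  2.5000  1.7010  2.7761  3.1299  2.1858  3.4783]
h=Σ⁻¹𝟙 = [5.8364  22.1072  9.3259  17.5621  20.9892  13.2481  18.9238]
a=μᵀg=2.669935  b=𝟙ᵀg=16.651470  c=𝟙ᵀh=107.992822  D=ac−b²=11.062362
λ₁=(c·0.181−b)/D = (107.992822·0.181−16.651470)/11.062362 = 0.261719
λ₂=(a−b·0.181)/D = (2.669935−16.651470·0.181)/11.062362 = -0.031095
w* = 0.261719·g + -0.031095·h:
  w_0 = 0.261719·0.8804 + -0.031095·5.8364 = 0.0489  (Kellogg)
  w_1 = 0.261719·2.5000 + -0.031095·22.1072 = -0.0331  (Boeing)
  w_2 = 0.261719·1.7010 + -0.031095·9.3259 = 0.1552  (Chevron)
  w_3 = 0.261719·2.7761 + -0.031095·17.5621 = 0.1805  (Xerox)
  w_4 = 0.261719·3.1299 + -0.031095·20.9892 = 0.1665  (Visa)
  w_5 = 0.261719·2.1858 + -0.031095·13.2481 = 0.1601  (Tesla)
  w_6 = 0.261719·3.4783 + -0.031095·18.9238 = 0.3219  (Pfizer)
Σw_i=1.0000  μᵀw=0.1810
σ²=wᵀΣw=λ₁·μ_p+λ₂ = 0.261719·0.181 + -0.031095 = 0.016276 ≈ 0.0163


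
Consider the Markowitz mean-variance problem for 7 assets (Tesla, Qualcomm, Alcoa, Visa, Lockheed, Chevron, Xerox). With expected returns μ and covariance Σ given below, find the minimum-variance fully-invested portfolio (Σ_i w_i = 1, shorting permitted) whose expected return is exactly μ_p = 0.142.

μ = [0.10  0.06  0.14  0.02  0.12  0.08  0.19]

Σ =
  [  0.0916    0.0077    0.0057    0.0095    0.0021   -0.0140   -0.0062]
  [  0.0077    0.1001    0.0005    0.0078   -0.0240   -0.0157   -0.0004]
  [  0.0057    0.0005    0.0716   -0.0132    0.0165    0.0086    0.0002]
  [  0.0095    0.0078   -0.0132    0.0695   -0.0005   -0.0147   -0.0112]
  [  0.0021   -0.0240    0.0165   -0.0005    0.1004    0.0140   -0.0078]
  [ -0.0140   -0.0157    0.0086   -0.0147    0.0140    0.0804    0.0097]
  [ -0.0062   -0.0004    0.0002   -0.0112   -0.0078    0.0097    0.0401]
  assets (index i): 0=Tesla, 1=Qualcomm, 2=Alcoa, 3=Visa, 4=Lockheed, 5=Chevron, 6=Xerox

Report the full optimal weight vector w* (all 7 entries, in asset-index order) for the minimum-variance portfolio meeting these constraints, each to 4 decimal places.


0.0955  0.0563  0.1418  0.0842  0.1211  0.0200  0.4810

x=Σ⁻¹μ = [1.1911  0.8460  1.6910  1.3514  1.4523  0.5227  5.4558]
y=Σ⁻¹𝟙 = [10.7675  12.3419  12.7657  22.0239  11.2650  13.5961  31.7156]
a=μᵀx=1.686343  b=𝟙ᵀx=12.510394  c=𝟙ᵀy=114.475720  D=ac−b²=36.535376
λ₁=(c·0.142−b)/D = (114.475720·0.142−12.510394)/36.535376 = 0.102508
λ₂=(a−b·0.142)/D = (1.686343−12.510394·0.142)/36.535376 = -0.002467
w* = 0.102508·x + -0.002467·y:
  w_0 = 0.102508·1.1911 + -0.002467·10.7675 = 0.0955  (Tesla)
  w_1 = 0.102508·0.8460 + -0.002467·12.3419 = 0.0563  (Qualcomm)
  w_2 = 0.102508·1.6910 + -0.002467·12.7657 = 0.1418  (Alcoa)
  w_3 = 0.102508·1.3514 + -0.002467·22.0239 = 0.0842  (Visa)
  w_4 = 0.102508·1.4523 + -0.002467·11.2650 = 0.1211  (Lockheed)
  w_5 = 0.102508·0.5227 + -0.002467·13.5961 = 0.0200  (Chevron)
  w_6 = 0.102508·5.4558 + -0.002467·31.7156 = 0.4810  (Xerox)
Σw_i=1.0000  μᵀw=0.1420
σ²=wᵀΣw=λ₁·μ_p+λ₂ = 0.102508·0.142 + -0.002467 = 0.012089 ≈ 0.0121


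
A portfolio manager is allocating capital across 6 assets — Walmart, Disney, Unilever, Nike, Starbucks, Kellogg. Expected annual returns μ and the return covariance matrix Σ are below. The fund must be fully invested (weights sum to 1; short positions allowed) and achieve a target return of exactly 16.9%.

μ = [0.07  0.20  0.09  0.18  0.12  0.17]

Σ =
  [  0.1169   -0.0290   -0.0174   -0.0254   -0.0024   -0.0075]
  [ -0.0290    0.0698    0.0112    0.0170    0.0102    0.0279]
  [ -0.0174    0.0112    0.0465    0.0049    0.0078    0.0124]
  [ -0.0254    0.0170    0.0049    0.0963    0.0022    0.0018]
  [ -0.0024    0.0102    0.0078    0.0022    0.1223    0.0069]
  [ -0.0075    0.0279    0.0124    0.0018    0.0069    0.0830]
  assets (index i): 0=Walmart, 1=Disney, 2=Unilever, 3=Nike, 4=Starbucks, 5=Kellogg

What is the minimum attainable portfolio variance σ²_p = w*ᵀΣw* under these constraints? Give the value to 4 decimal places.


x=Σ⁻¹μ = [1.9056  2.4500  1.4712  1.8298  0.6263  1.0853]
y=Σ⁻¹𝟙 = [17.8273  12.4241  21.5471  11.5652  5.5950  5.5478]
a=μᵀx=1.344827  b=𝟙ᵀx=9.368233  c=𝟙ᵀy=74.506526  D=ac−b²=12.434633
λ₁=(c·0.169−b)/D = (74.506526·0.169−9.368233)/12.434633 = 0.259225
λ₂=(a−b·0.169)/D = (1.344827−9.368233·0.169)/12.434633 = -0.019173
w* = 0.259225·x + -0.019173·y:
  w_0 = 0.259225·1.9056 + -0.019173·17.8273 = 0.1522  (Walmart)
  w_1 = 0.259225·2.4500 + -0.019173·12.4241 = 0.3969  (Disney)
  w_2 = 0.259225·1.4712 + -0.019173·21.5471 = -0.0318  (Unilever)
  w_3 = 0.259225·1.8298 + -0.019173·11.5652 = 0.2526  (Nike)
  w_4 = 0.259225·0.6263 + -0.019173·5.5950 = 0.0551  (Starbucks)
  w_5 = 0.259225·1.0853 + -0.019173·5.5478 = 0.1750  (Kellogg)
Σw_i=1.0000  μᵀw=0.1690
σ²=wᵀΣw=λ₁·μ_p+λ₂ = 0.259225·0.169 + -0.019173 = 0.024636 ≈ 0.0246

0.0246


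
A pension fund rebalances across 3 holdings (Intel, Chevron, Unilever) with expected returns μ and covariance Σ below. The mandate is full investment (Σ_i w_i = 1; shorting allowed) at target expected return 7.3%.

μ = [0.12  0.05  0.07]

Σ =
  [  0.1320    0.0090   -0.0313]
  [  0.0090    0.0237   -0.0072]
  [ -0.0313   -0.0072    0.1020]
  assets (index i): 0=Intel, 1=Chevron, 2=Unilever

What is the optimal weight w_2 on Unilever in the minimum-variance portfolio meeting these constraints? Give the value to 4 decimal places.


0.2726

x=Σ⁻¹μ = [1.0414  2.0641  1.1515]
y=Σ⁻¹𝟙 = [8.2503  43.7467  15.4236]
a=μᵀx=0.308781  b=𝟙ᵀx=4.257027  c=𝟙ᵀy=67.420662  D=ac−b²=2.695961
λ₁=(c·0.073−b)/D = (67.420662·0.073−4.257027)/2.695961 = 0.246547
λ₂=(a−b·0.073)/D = (0.308781−4.257027·0.073)/2.695961 = -0.000735
w* = 0.246547·x + -0.000735·y:
  w_0 = 0.246547·1.0414 + -0.000735·8.2503 = 0.2507  (Intel)
  w_1 = 0.246547·2.0641 + -0.000735·43.7467 = 0.4767  (Chevron)
  w_2 = 0.246547·1.1515 + -0.000735·15.4236 = 0.2726  (Unilever)
Σw_i=1.0000  μᵀw=0.0730
σ²=wᵀΣw=λ₁·μ_p+λ₂ = 0.246547·0.073 + -0.000735 = 0.017263 ≈ 0.0173


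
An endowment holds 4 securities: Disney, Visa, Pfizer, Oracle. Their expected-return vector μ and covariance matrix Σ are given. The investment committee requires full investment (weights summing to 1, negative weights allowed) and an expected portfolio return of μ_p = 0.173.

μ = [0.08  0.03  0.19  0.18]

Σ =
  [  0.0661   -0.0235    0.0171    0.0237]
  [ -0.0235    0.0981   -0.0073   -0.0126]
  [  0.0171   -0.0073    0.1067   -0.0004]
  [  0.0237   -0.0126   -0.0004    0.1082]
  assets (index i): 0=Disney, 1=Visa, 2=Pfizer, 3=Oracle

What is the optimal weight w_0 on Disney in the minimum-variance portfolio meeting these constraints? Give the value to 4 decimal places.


p=Σ⁻¹μ = [0.4228  0.7527  1.7707  1.6652]
q=Σ⁻¹𝟙 = [15.8873  15.5655  7.9194  7.6041]
a=μᵀp=0.692566  b=𝟙ᵀp=4.611368  c=𝟙ᵀq=46.976265  D=ac−b²=11.269454
λ₁=(c·0.173−b)/D = (46.976265·0.173−4.611368)/11.269454 = 0.311952
λ₂=(a−b·0.173)/D = (0.692566−4.611368·0.173)/11.269454 = -0.009335
w* = 0.311952·p + -0.009335·q:
  w_0 = 0.311952·0.4228 + -0.009335·15.8873 = -0.0164  (Disney)
  w_1 = 0.311952·0.7527 + -0.009335·15.5655 = 0.0895  (Visa)
  w_2 = 0.311952·1.7707 + -0.009335·7.9194 = 0.4784  (Pfizer)
  w_3 = 0.311952·1.6652 + -0.009335·7.6041 = 0.4485  (Oracle)
Σw_i=1.0000  μᵀw=0.1730
σ²=wᵀΣw=λ₁·μ_p+λ₂ = 0.311952·0.173 + -0.009335 = 0.044633 ≈ 0.0446

-0.0164


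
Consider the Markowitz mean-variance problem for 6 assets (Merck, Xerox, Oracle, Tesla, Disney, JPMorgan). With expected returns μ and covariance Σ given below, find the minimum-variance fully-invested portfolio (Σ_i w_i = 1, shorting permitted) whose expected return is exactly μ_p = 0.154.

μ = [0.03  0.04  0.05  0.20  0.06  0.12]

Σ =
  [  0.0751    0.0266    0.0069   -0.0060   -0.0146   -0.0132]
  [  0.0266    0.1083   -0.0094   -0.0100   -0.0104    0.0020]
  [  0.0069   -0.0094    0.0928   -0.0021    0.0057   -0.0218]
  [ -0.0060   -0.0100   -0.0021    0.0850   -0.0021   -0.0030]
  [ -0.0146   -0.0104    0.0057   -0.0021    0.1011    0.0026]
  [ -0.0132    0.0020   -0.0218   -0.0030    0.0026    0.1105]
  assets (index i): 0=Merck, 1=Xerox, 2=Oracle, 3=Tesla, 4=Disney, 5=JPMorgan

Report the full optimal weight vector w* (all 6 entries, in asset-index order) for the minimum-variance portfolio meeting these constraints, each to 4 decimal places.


g=Σ⁻¹μ = [0.7116  0.5507  0.8811  2.5565  0.7206  1.3873]
h=Σ⁻¹𝟙 = [14.8012  9.0602  13.3331  14.9787  12.1754  13.4045]
a=μᵀg=0.808448  b=𝟙ᵀg=6.807905  c=𝟙ᵀh=77.753107  D=ac−b²=16.511766
λ₁=(c·0.154−b)/D = (77.753107·0.154−6.807905)/16.511766 = 0.312872
λ₂=(a−b·0.154)/D = (0.808448−6.807905·0.154)/16.511766 = -0.014533
w* = 0.312872·g + -0.014533·h:
  w_0 = 0.312872·0.7116 + -0.014533·14.8012 = 0.0075  (Merck)
  w_1 = 0.312872·0.5507 + -0.014533·9.0602 = 0.0406  (Xerox)
  w_2 = 0.312872·0.8811 + -0.014533·13.3331 = 0.0819  (Oracle)
  w_3 = 0.312872·2.5565 + -0.014533·14.9787 = 0.5822  (Tesla)
  w_4 = 0.312872·0.7206 + -0.014533·12.1754 = 0.0485  (Disney)
  w_5 = 0.312872·1.3873 + -0.014533·13.4045 = 0.2392  (JPMorgan)
Σw_i=1.0000  μᵀw=0.1540
σ²=wᵀΣw=λ₁·μ_p+λ₂ = 0.312872·0.154 + -0.014533 = 0.033649 ≈ 0.0336

0.0075  0.0406  0.0819  0.5822  0.0485  0.2392


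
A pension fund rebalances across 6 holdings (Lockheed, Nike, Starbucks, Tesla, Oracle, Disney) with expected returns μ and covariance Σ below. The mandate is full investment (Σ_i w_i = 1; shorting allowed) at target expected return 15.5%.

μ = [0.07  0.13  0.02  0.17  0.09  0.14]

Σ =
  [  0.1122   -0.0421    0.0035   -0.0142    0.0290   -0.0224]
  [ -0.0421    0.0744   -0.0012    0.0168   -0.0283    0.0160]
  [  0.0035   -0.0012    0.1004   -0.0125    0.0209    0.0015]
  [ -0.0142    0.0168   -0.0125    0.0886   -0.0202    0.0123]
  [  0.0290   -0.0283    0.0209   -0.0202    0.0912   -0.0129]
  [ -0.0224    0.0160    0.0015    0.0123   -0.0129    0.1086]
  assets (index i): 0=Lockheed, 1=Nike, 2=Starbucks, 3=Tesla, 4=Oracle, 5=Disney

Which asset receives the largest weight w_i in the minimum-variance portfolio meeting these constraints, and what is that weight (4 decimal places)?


x=Σ⁻¹μ = [1.6337  2.6946  -0.0003  1.9326  1.9066  1.2367]
y=Σ⁻¹𝟙 = [17.3179  24.2896  7.8979  12.7557  15.3503  9.4711]
a=μᵀx=1.137916  b=𝟙ᵀx=9.403817  c=𝟙ᵀy=87.082613  D=ac−b²=10.660877
λ₁=(c·0.155−b)/D = (87.082613·0.155−9.403817)/10.660877 = 0.384020
λ₂=(a−b·0.155)/D = (1.137916−9.403817·0.155)/10.660877 = -0.029986
w* = 0.384020·x + -0.029986·y:
  w_0 = 0.384020·1.6337 + -0.029986·17.3179 = 0.1081  (Lockheed)
  w_1 = 0.384020·2.6946 + -0.029986·24.2896 = 0.3064  (Nike)
  w_2 = 0.384020·-0.0003 + -0.029986·7.8979 = -0.2369  (Starbucks)
  w_3 = 0.384020·1.9326 + -0.029986·12.7557 = 0.3597  (Tesla)
  w_4 = 0.384020·1.9066 + -0.029986·15.3503 = 0.2719  (Oracle)
  w_5 = 0.384020·1.2367 + -0.029986·9.4711 = 0.1909  (Disney)
Σw_i=1.0000  μᵀw=0.1550
σ²=wᵀΣw=λ₁·μ_p+λ₂ = 0.384020·0.155 + -0.029986 = 0.029537 ≈ 0.0295

Tesla (0.3597)


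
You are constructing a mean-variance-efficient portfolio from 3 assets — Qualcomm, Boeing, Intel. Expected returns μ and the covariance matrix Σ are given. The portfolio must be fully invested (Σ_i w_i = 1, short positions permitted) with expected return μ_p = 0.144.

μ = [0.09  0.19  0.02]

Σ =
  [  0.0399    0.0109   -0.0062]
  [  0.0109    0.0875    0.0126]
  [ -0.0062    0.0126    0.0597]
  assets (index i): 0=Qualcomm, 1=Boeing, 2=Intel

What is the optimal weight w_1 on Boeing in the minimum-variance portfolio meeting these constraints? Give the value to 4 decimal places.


0.5420

p=Σ⁻¹μ = [1.7425  1.9390  0.1067]
q=Σ⁻¹𝟙 = [26.4091  5.4989  18.3325]
a=μᵀp=0.527370  b=𝟙ᵀp=3.788256  c=𝟙ᵀq=50.240498  D=ac−b²=12.144453
λ₁=(c·0.144−b)/D = (50.240498·0.144−3.788256)/12.144453 = 0.283782
λ₂=(a−b·0.144)/D = (0.527370−3.788256·0.144)/12.144453 = -0.001494
w* = 0.283782·p + -0.001494·q:
  w_0 = 0.283782·1.7425 + -0.001494·26.4091 = 0.4551  (Qualcomm)
  w_1 = 0.283782·1.9390 + -0.001494·5.4989 = 0.5420  (Boeing)
  w_2 = 0.283782·0.1067 + -0.001494·18.3325 = 0.0029  (Intel)
Σw_i=1.0000  μᵀw=0.1440
σ²=wᵀΣw=λ₁·μ_p+λ₂ = 0.283782·0.144 + -0.001494 = 0.039371 ≈ 0.0394


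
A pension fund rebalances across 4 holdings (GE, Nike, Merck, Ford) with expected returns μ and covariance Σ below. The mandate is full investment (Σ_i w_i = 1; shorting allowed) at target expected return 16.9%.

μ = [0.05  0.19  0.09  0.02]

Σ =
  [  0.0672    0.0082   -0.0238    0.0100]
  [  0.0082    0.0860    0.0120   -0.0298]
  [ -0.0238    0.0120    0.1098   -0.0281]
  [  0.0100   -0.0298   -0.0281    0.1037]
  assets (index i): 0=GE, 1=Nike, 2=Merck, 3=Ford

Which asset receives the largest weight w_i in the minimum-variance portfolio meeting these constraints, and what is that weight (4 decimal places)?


x=Σ⁻¹μ = [0.6366  2.3875  0.9735  1.0813]
y=Σ⁻¹𝟙 = [16.2423  13.5281  15.2706  16.1024]
a=μᵀx=0.594687  b=𝟙ᵀx=5.078855  c=𝟙ᵀy=61.143380  D=ac−b²=10.566411
λ₁=(c·0.169−b)/D = (61.143380·0.169−5.078855)/10.566411 = 0.497272
λ₂=(a−b·0.169)/D = (0.594687−5.078855·0.169)/10.566411 = -0.024951
w* = 0.497272·x + -0.024951·y:
  w_0 = 0.497272·0.6366 + -0.024951·16.2423 = -0.0887  (GE)
  w_1 = 0.497272·2.3875 + -0.024951·13.5281 = 0.8497  (Nike)
  w_2 = 0.497272·0.9735 + -0.024951·15.2706 = 0.1031  (Merck)
  w_3 = 0.497272·1.0813 + -0.024951·16.1024 = 0.1360  (Ford)
Σw_i=1.0000  μᵀw=0.1690
σ²=wᵀΣw=λ₁·μ_p+λ₂ = 0.497272·0.169 + -0.024951 = 0.059088 ≈ 0.0591

Nike (0.8497)


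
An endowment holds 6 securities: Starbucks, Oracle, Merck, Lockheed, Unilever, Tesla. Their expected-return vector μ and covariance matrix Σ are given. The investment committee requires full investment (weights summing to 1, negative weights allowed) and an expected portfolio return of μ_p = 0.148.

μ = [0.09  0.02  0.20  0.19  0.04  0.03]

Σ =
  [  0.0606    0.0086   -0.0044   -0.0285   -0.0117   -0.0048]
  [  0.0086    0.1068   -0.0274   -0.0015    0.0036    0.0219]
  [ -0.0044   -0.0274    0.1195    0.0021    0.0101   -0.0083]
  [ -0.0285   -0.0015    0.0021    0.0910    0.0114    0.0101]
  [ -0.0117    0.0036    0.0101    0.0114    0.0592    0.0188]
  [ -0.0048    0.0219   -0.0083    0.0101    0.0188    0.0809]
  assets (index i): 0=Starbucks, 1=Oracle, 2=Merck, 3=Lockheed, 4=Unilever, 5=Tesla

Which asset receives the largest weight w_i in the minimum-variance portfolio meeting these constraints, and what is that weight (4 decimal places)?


Lockheed (0.3664)

p=Σ⁻¹μ = [3.0165  0.4014  1.8117  2.9374  0.3131  0.1875]
q=Σ⁻¹𝟙 = [27.4063  8.0058  10.2064  16.8324  14.4893  7.3984]
a=μᵀp=1.218107  b=𝟙ᵀp=8.667647  c=𝟙ᵀq=84.338644  D=ac−b²=27.605375
λ₁=(c·0.148−b)/D = (84.338644·0.148−8.667647)/27.605375 = 0.138179
λ₂=(a−b·0.148)/D = (1.218107−8.667647·0.148)/27.605375 = -0.002344
w* = 0.138179·p + -0.002344·q:
  w_0 = 0.138179·3.0165 + -0.002344·27.4063 = 0.3526  (Starbucks)
  w_1 = 0.138179·0.4014 + -0.002344·8.0058 = 0.0367  (Oracle)
  w_2 = 0.138179·1.8117 + -0.002344·10.2064 = 0.2264  (Merck)
  w_3 = 0.138179·2.9374 + -0.002344·16.8324 = 0.3664  (Lockheed)
  w_4 = 0.138179·0.3131 + -0.002344·14.4893 = 0.0093  (Unilever)
  w_5 = 0.138179·0.1875 + -0.002344·7.3984 = 0.0086  (Tesla)
Σw_i=1.0000  μᵀw=0.1480
σ²=wᵀΣw=λ₁·μ_p+λ₂ = 0.138179·0.148 + -0.002344 = 0.018107 ≈ 0.0181


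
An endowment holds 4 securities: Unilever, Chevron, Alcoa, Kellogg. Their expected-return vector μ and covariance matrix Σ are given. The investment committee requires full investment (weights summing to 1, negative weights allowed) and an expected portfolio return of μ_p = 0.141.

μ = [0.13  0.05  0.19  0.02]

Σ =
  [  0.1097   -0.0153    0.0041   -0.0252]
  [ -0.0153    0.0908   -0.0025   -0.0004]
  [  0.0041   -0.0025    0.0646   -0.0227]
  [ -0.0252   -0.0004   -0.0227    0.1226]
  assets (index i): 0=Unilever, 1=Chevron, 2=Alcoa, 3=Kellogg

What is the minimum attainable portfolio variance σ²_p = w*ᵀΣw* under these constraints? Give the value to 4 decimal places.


x=Σ⁻¹μ = [1.4312  0.8862  3.2583  1.0635]
y=Σ⁻¹𝟙 = [13.6968  13.9465  20.3455  14.7845]
a=μᵀx=0.870719  b=𝟙ᵀx=6.639230  c=𝟙ᵀy=62.773166  D=ac−b²=10.578413
λ₁=(c·0.141−b)/D = (62.773166·0.141−6.639230)/10.578413 = 0.209085
λ₂=(a−b·0.141)/D = (0.870719−6.639230·0.141)/10.578413 = -0.006184
w* = 0.209085·x + -0.006184·y:
  w_0 = 0.209085·1.4312 + -0.006184·13.6968 = 0.2145  (Unilever)
  w_1 = 0.209085·0.8862 + -0.006184·13.9465 = 0.0991  (Chevron)
  w_2 = 0.209085·3.2583 + -0.006184·20.3455 = 0.5555  (Alcoa)
  w_3 = 0.209085·1.0635 + -0.006184·14.7845 = 0.1309  (Kellogg)
Σw_i=1.0000  μᵀw=0.1410
σ²=wᵀΣw=λ₁·μ_p+λ₂ = 0.209085·0.141 + -0.006184 = 0.023297 ≈ 0.0233

0.0233


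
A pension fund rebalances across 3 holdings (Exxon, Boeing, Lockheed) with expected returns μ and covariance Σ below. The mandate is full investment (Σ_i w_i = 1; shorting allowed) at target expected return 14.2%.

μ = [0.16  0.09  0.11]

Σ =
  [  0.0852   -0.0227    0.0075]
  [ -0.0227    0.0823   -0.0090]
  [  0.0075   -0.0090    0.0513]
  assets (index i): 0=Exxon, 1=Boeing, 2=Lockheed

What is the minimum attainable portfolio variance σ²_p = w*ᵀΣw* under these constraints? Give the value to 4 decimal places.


0.0411

p=Σ⁻¹μ = [2.2039  1.9379  2.1620]
q=Σ⁻¹𝟙 = [14.8549  18.4970  20.5665]
a=μᵀp=0.764859  b=𝟙ᵀp=6.303822  c=𝟙ᵀq=53.918362  D=ac−b²=1.501787
λ₁=(c·0.142−b)/D = (53.918362·0.142−6.303822)/1.501787 = 0.900651
λ₂=(a−b·0.142)/D = (0.764859−6.303822·0.142)/1.501787 = -0.086752
w* = 0.900651·p + -0.086752·q:
  w_0 = 0.900651·2.2039 + -0.086752·14.8549 = 0.6963  (Exxon)
  w_1 = 0.900651·1.9379 + -0.086752·18.4970 = 0.1407  (Boeing)
  w_2 = 0.900651·2.1620 + -0.086752·20.5665 = 0.1630  (Lockheed)
Σw_i=1.0000  μᵀw=0.1420
σ²=wᵀΣw=λ₁·μ_p+λ₂ = 0.900651·0.142 + -0.086752 = 0.041140 ≈ 0.0411


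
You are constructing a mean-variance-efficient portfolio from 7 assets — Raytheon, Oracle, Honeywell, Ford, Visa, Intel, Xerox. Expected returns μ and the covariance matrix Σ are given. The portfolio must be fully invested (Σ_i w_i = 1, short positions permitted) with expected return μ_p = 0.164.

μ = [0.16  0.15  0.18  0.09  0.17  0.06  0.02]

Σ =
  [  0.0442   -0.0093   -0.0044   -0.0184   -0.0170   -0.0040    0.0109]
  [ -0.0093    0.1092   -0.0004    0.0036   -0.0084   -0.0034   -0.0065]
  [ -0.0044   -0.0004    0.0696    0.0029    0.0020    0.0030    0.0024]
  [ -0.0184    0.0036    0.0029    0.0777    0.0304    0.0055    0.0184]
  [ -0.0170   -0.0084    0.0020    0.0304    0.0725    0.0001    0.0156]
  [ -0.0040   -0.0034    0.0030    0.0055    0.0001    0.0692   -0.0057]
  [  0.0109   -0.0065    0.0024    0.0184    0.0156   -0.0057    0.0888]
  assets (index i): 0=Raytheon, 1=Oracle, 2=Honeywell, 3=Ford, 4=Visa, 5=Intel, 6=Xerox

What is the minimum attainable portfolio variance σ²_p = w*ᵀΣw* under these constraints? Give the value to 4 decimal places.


0.0098

u=Σ⁻¹μ = [6.8441  2.1683  2.8702  1.3213  3.8724  1.0170  -1.4225]
v=Σ⁻¹𝟙 = [40.4287  14.3362  15.1916  12.1697  18.9343  16.0134  2.1175]
a=μᵀu=2.746730  b=𝟙ᵀu=16.670761  c=𝟙ᵀv=119.191306  D=ac−b²=49.472030
λ₁=(c·0.164−b)/D = (119.191306·0.164−16.670761)/49.472030 = 0.058146
λ₂=(a−b·0.164)/D = (2.746730−16.670761·0.164)/49.472030 = 0.000257
w* = 0.058146·u + 0.000257·v:
  w_0 = 0.058146·6.8441 + 0.000257·40.4287 = 0.4084  (Raytheon)
  w_1 = 0.058146·2.1683 + 0.000257·14.3362 = 0.1298  (Oracle)
  w_2 = 0.058146·2.8702 + 0.000257·15.1916 = 0.1708  (Honeywell)
  w_3 = 0.058146·1.3213 + 0.000257·12.1697 = 0.0800  (Ford)
  w_4 = 0.058146·3.8724 + 0.000257·18.9343 = 0.2300  (Visa)
  w_5 = 0.058146·1.0170 + 0.000257·16.0134 = 0.0633  (Intel)
  w_6 = 0.058146·-1.4225 + 0.000257·2.1175 = -0.0822  (Xerox)
Σw_i=1.0000  μᵀw=0.1640
σ²=wᵀΣw=λ₁·μ_p+λ₂ = 0.058146·0.164 + 0.000257 = 0.009793 ≈ 0.0098


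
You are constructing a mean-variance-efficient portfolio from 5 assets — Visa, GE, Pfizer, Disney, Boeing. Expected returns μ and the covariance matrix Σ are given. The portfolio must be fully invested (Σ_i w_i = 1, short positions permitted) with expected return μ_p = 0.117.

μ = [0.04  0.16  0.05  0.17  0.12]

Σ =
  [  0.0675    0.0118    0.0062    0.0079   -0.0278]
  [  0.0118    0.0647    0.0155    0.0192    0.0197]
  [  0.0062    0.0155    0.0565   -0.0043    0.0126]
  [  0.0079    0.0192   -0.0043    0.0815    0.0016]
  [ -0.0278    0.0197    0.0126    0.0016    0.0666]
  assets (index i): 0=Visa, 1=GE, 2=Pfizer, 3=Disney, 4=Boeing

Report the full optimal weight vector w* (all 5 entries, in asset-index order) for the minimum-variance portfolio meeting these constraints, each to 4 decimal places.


x=Σ⁻¹μ = [0.8679  1.2451  0.1931  1.6849  1.7188]
y=Σ⁻¹𝟙 = [21.7730  -1.1181  11.5169  10.5985  22.0007]
a=μᵀx=0.736266  b=𝟙ᵀx=5.709709  c=𝟙ᵀy=64.771052  D=ac−b²=15.087953
λ₁=(c·0.117−b)/D = (64.771052·0.117−5.709709)/15.087953 = 0.123841
λ₂=(a−b·0.117)/D = (0.736266−5.709709·0.117)/15.087953 = 0.004522
w* = 0.123841·x + 0.004522·y:
  w_0 = 0.123841·0.8679 + 0.004522·21.7730 = 0.2059  (Visa)
  w_1 = 0.123841·1.2451 + 0.004522·-1.1181 = 0.1491  (GE)
  w_2 = 0.123841·0.1931 + 0.004522·11.5169 = 0.0760  (Pfizer)
  w_3 = 0.123841·1.6849 + 0.004522·10.5985 = 0.2566  (Disney)
  w_4 = 0.123841·1.7188 + 0.004522·22.0007 = 0.3123  (Boeing)
Σw_i=1.0000  μᵀw=0.1170
σ²=wᵀΣw=λ₁·μ_p+λ₂ = 0.123841·0.117 + 0.004522 = 0.019012 ≈ 0.0190

0.2059  0.1491  0.0760  0.2566  0.3123


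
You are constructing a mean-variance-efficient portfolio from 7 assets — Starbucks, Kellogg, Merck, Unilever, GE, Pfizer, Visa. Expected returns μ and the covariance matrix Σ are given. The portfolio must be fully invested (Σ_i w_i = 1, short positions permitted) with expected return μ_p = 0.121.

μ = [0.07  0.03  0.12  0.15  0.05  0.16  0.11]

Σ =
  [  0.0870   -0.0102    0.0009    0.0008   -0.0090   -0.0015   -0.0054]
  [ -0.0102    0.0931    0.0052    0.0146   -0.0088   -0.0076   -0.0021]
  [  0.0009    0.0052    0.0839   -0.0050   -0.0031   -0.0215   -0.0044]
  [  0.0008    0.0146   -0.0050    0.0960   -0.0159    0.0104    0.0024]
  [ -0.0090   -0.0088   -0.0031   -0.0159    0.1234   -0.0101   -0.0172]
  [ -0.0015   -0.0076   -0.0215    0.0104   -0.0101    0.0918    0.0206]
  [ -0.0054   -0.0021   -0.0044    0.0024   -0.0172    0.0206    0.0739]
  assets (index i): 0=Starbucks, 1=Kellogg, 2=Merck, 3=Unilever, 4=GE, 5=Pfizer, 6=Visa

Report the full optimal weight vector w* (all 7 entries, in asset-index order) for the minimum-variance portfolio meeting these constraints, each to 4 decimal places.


u=Σ⁻¹μ = [1.0450  0.3695  2.0932  1.5479  1.1082  1.9194  1.3726]
v=Σ⁻¹𝟙 = [15.4866  12.8218  16.2673  9.8756  15.0642  13.0694  15.5386]
a=μᵀu=1.081097  b=𝟙ᵀu=9.455692  c=𝟙ᵀv=98.123554  D=ac−b²=16.670995
λ₁=(c·0.121−b)/D = (98.123554·0.121−9.455692)/16.670995 = 0.144998
λ₂=(a−b·0.121)/D = (1.081097−9.455692·0.121)/16.670995 = -0.003782
w* = 0.144998·u + -0.003782·v:
  w_0 = 0.144998·1.0450 + -0.003782·15.4866 = 0.0930  (Starbucks)
  w_1 = 0.144998·0.3695 + -0.003782·12.8218 = 0.0051  (Kellogg)
  w_2 = 0.144998·2.0932 + -0.003782·16.2673 = 0.2420  (Merck)
  w_3 = 0.144998·1.5479 + -0.003782·9.8756 = 0.1871  (Unilever)
  w_4 = 0.144998·1.1082 + -0.003782·15.0642 = 0.1037  (GE)
  w_5 = 0.144998·1.9194 + -0.003782·13.0694 = 0.2289  (Pfizer)
  w_6 = 0.144998·1.3726 + -0.003782·15.5386 = 0.1403  (Visa)
Σw_i=1.0000  μᵀw=0.1210
σ²=wᵀΣw=λ₁·μ_p+λ₂ = 0.144998·0.121 + -0.003782 = 0.013763 ≈ 0.0138

0.0930  0.0051  0.2420  0.1871  0.1037  0.2289  0.1403


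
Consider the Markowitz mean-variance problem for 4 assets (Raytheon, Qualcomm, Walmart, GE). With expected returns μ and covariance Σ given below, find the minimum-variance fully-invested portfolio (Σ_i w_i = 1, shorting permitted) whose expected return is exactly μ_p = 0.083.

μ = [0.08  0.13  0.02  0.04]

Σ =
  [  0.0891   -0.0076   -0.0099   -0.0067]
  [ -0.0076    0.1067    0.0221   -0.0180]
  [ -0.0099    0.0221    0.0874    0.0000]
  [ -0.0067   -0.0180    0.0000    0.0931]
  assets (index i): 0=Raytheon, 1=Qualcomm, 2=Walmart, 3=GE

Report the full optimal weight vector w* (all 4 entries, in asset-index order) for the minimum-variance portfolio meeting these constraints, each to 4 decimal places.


0.3149  0.3547  0.0759  0.2545

x=Σ⁻¹μ = [1.0775  1.4295  -0.0106  0.7836]
y=Σ⁻¹𝟙 = [14.3183  10.5704  10.3907  13.8153]
a=μᵀx=0.303170  b=𝟙ᵀx=3.280041  c=𝟙ᵀy=49.094670  D=ac−b²=4.125347
λ₁=(c·0.083−b)/D = (49.094670·0.083−3.280041)/4.125347 = 0.192667
λ₂=(a−b·0.083)/D = (0.303170−3.280041·0.083)/4.125347 = 0.007497
w* = 0.192667·x + 0.007497·y:
  w_0 = 0.192667·1.0775 + 0.007497·14.3183 = 0.3149  (Raytheon)
  w_1 = 0.192667·1.4295 + 0.007497·10.5704 = 0.3547  (Qualcomm)
  w_2 = 0.192667·-0.0106 + 0.007497·10.3907 = 0.0759  (Walmart)
  w_3 = 0.192667·0.7836 + 0.007497·13.8153 = 0.2545  (GE)
Σw_i=1.0000  μᵀw=0.0830
σ²=wᵀΣw=λ₁·μ_p+λ₂ = 0.192667·0.083 + 0.007497 = 0.023488 ≈ 0.0235


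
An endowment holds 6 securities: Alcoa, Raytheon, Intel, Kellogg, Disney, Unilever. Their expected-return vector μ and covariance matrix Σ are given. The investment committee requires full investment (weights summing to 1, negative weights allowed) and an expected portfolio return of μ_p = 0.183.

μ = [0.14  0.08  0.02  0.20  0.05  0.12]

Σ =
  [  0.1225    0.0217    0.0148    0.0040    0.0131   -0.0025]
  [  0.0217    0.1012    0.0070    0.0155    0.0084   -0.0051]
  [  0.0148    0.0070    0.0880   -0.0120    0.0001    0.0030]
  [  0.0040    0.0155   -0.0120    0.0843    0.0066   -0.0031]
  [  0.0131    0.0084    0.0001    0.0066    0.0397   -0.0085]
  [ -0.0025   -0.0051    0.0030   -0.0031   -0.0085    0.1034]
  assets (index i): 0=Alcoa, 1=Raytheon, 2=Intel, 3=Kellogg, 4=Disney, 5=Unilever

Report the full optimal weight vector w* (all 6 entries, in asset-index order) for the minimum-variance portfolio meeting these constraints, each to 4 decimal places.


x=Σ⁻¹μ = [0.9313  0.2128  0.3243  2.3210  0.8030  1.3197]
y=Σ⁻¹𝟙 = [3.1788  5.3657  11.4593  10.9391  23.7175  11.9579]
a=μᵀx=0.816603  b=𝟙ᵀx=5.912105  c=𝟙ᵀy=66.618196  D=ac−b²=19.447638
λ₁=(c·0.183−b)/D = (66.618196·0.183−5.912105)/19.447638 = 0.322868
λ₂=(a−b·0.183)/D = (0.816603−5.912105·0.183)/19.447638 = -0.013642
w* = 0.322868·x + -0.013642·y:
  w_0 = 0.322868·0.9313 + -0.013642·3.1788 = 0.2573  (Alcoa)
  w_1 = 0.322868·0.2128 + -0.013642·5.3657 = -0.0045  (Raytheon)
  w_2 = 0.322868·0.3243 + -0.013642·11.4593 = -0.0516  (Intel)
  w_3 = 0.322868·2.3210 + -0.013642·10.9391 = 0.6001  (Kellogg)
  w_4 = 0.322868·0.8030 + -0.013642·23.7175 = -0.0643  (Disney)
  w_5 = 0.322868·1.3197 + -0.013642·11.9579 = 0.2630  (Unilever)
Σw_i=1.0000  μᵀw=0.1830
σ²=wᵀΣw=λ₁·μ_p+λ₂ = 0.322868·0.183 + -0.013642 = 0.045443 ≈ 0.0454

0.2573  -0.0045  -0.0516  0.6001  -0.0643  0.2630


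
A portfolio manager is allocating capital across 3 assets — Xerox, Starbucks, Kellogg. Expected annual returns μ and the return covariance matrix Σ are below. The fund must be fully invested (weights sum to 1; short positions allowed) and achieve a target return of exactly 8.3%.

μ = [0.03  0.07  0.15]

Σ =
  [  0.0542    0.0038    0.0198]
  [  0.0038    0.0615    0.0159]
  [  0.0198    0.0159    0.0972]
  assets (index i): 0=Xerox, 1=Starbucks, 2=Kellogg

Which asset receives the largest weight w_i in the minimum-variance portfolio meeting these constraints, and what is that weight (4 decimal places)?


u=Σ⁻¹μ = [-0.0197  0.7721  1.4209]
v=Σ⁻¹𝟙 = [15.7159  14.0512  4.7882]
a=μᵀu=0.266593  b=𝟙ᵀu=2.173287  c=𝟙ᵀv=34.555226  D=ac−b²=4.489000
λ₁=(c·0.083−b)/D = (34.555226·0.083−2.173287)/4.489000 = 0.154778
λ₂=(a−b·0.083)/D = (0.266593−2.173287·0.083)/4.489000 = 0.019205
w* = 0.154778·u + 0.019205·v:
  w_0 = 0.154778·-0.0197 + 0.019205·15.7159 = 0.2988  (Xerox)
  w_1 = 0.154778·0.7721 + 0.019205·14.0512 = 0.3893  (Starbucks)
  w_2 = 0.154778·1.4209 + 0.019205·4.7882 = 0.3119  (Kellogg)
Σw_i=1.0000  μᵀw=0.0830
σ²=wᵀΣw=λ₁·μ_p+λ₂ = 0.154778·0.083 + 0.019205 = 0.032051 ≈ 0.0321

Starbucks (0.3893)


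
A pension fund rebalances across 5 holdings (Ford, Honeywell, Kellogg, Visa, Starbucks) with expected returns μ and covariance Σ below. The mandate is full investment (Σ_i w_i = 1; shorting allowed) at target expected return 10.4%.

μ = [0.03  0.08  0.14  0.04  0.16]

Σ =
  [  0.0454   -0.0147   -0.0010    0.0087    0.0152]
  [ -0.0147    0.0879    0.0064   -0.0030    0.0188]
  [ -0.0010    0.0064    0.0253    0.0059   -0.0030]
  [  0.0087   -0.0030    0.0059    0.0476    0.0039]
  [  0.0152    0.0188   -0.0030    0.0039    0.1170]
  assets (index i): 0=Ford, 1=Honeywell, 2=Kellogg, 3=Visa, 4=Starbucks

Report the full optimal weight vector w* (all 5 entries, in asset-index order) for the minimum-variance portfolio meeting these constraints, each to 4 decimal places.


x=Σ⁻¹μ = [0.4009  0.2602  5.6600  -0.0344  1.4199]
y=Σ⁻¹𝟙 = [22.9181  12.2488  34.7957  12.9458  4.0621]
a=μᵀx=1.051054  b=𝟙ᵀx=7.706618  c=𝟙ᵀy=86.970574  D=ac−b²=32.018787
λ₁=(c·0.104−b)/D = (86.970574·0.104−7.706618)/32.018787 = 0.041798
λ₂=(a−b·0.104)/D = (1.051054−7.706618·0.104)/32.018787 = 0.007794
w* = 0.041798·x + 0.007794·y:
  w_0 = 0.041798·0.4009 + 0.007794·22.9181 = 0.1954  (Ford)
  w_1 = 0.041798·0.2602 + 0.007794·12.2488 = 0.1063  (Honeywell)
  w_2 = 0.041798·5.6600 + 0.007794·34.7957 = 0.5078  (Kellogg)
  w_3 = 0.041798·-0.0344 + 0.007794·12.9458 = 0.0995  (Visa)
  w_4 = 0.041798·1.4199 + 0.007794·4.0621 = 0.0910  (Starbucks)
Σw_i=1.0000  μᵀw=0.1040
σ²=wᵀΣw=λ₁·μ_p+λ₂ = 0.041798·0.104 + 0.007794 = 0.012141 ≈ 0.0121

0.1954  0.1063  0.5078  0.0995  0.0910


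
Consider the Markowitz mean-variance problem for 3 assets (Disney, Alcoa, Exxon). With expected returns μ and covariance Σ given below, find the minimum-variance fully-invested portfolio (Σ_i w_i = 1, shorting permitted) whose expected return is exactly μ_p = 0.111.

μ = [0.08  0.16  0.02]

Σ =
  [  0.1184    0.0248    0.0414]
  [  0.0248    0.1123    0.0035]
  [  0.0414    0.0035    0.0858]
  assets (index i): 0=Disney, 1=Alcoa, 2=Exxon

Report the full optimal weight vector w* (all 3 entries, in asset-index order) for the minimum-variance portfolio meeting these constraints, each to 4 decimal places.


p=Σ⁻¹μ = [0.4009  1.3367  -0.0149]
q=Σ⁻¹𝟙 = [3.4147  7.8487  9.6872]
a=μᵀp=0.245644  b=𝟙ᵀp=1.722714  c=𝟙ᵀq=20.950608  D=ac−b²=2.178644
λ₁=(c·0.111−b)/D = (20.950608·0.111−1.722714)/2.178644 = 0.276687
λ₂=(a−b·0.111)/D = (0.245644−1.722714·0.111)/2.178644 = 0.024980
w* = 0.276687·p + 0.024980·q:
  w_0 = 0.276687·0.4009 + 0.024980·3.4147 = 0.1962  (Disney)
  w_1 = 0.276687·1.3367 + 0.024980·7.8487 = 0.5659  (Alcoa)
  w_2 = 0.276687·-0.0149 + 0.024980·9.6872 = 0.2379  (Exxon)
Σw_i=1.0000  μᵀw=0.1110
σ²=wᵀΣw=λ₁·μ_p+λ₂ = 0.276687·0.111 + 0.024980 = 0.055692 ≈ 0.0557

0.1962  0.5659  0.2379


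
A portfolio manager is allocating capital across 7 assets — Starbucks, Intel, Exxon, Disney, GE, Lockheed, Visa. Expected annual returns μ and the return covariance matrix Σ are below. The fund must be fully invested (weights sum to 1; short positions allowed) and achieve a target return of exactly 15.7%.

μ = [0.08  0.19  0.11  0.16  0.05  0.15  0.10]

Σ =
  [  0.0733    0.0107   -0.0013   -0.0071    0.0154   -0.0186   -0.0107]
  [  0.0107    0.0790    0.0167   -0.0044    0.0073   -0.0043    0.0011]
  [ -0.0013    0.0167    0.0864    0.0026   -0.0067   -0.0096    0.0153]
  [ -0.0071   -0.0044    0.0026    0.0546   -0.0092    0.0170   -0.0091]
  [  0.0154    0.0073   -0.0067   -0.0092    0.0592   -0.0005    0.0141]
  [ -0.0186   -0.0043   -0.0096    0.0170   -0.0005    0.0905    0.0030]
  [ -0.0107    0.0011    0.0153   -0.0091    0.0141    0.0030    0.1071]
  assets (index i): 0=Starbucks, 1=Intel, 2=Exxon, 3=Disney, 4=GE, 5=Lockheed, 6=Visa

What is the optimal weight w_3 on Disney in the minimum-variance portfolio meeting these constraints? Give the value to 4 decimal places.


p=Σ⁻¹μ = [1.5293  2.2254  0.7893  3.0530  0.4866  1.5539  1.1027]
q=Σ⁻¹𝟙 = [15.8937  8.6987  10.3092  20.8106  14.0518  11.6948  8.9535]
a=μᵀp=1.488146  b=𝟙ᵀp=10.740131  c=𝟙ᵀq=90.412408  D=ac−b²=19.196465
λ₁=(c·0.157−b)/D = (90.412408·0.157−10.740131)/19.196465 = 0.179961
λ₂=(a−b·0.157)/D = (1.488146−10.740131·0.157)/19.196465 = -0.010317
w* = 0.179961·p + -0.010317·q:
  w_0 = 0.179961·1.5293 + -0.010317·15.8937 = 0.1112  (Starbucks)
  w_1 = 0.179961·2.2254 + -0.010317·8.6987 = 0.3107  (Intel)
  w_2 = 0.179961·0.7893 + -0.010317·10.3092 = 0.0357  (Exxon)
  w_3 = 0.179961·3.0530 + -0.010317·20.8106 = 0.3347  (Disney)
  w_4 = 0.179961·0.4866 + -0.010317·14.0518 = -0.0574  (GE)
  w_5 = 0.179961·1.5539 + -0.010317·11.6948 = 0.1590  (Lockheed)
  w_6 = 0.179961·1.1027 + -0.010317·8.9535 = 0.1061  (Visa)
Σw_i=1.0000  μᵀw=0.1570
σ²=wᵀΣw=λ₁·μ_p+λ₂ = 0.179961·0.157 + -0.010317 = 0.017937 ≈ 0.0179

0.3347


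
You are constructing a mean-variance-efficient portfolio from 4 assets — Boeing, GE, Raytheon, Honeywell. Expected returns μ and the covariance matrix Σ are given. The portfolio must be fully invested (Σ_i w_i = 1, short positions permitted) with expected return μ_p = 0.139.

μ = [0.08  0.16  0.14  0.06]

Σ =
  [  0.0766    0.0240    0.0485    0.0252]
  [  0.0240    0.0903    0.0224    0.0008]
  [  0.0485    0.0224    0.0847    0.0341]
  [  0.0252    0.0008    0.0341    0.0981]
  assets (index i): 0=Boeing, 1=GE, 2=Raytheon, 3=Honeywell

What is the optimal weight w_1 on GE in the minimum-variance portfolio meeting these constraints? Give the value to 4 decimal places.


0.4890

g=Σ⁻¹μ = [-0.3785  1.5288  1.3778  0.2175]
h=Σ⁻¹𝟙 = [5.8940  8.6701  3.1074  7.5288]
a=μᵀg=0.420259  b=𝟙ᵀg=2.745509  c=𝟙ᵀh=25.200347  D=ac−b²=3.052850
λ₁=(c·0.139−b)/D = (25.200347·0.139−2.745509)/3.052850 = 0.248076
λ₂=(a−b·0.139)/D = (0.420259−2.745509·0.139)/3.052850 = 0.012655
w* = 0.248076·g + 0.012655·h:
  w_0 = 0.248076·-0.3785 + 0.012655·5.8940 = -0.0193  (Boeing)
  w_1 = 0.248076·1.5288 + 0.012655·8.6701 = 0.4890  (GE)
  w_2 = 0.248076·1.3778 + 0.012655·3.1074 = 0.3811  (Raytheon)
  w_3 = 0.248076·0.2175 + 0.012655·7.5288 = 0.1492  (Honeywell)
Σw_i=1.0000  μᵀw=0.1390
σ²=wᵀΣw=λ₁·μ_p+λ₂ = 0.248076·0.139 + 0.012655 = 0.047137 ≈ 0.0471


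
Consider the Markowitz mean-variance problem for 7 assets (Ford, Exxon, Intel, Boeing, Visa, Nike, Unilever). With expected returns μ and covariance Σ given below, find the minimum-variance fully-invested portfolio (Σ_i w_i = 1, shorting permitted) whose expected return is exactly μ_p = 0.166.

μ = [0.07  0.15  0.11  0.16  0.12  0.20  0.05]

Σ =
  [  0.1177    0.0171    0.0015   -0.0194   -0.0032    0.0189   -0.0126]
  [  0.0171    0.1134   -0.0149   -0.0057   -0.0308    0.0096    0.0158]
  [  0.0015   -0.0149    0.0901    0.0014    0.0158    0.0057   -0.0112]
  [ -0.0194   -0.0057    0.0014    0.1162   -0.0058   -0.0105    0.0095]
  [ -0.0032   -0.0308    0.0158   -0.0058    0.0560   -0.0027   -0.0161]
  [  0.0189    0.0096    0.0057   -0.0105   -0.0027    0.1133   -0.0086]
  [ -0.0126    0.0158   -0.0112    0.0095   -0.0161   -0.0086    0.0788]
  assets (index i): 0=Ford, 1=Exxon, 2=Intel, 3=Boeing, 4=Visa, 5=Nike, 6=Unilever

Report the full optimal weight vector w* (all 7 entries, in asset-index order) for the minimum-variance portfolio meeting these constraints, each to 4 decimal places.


g=Σ⁻¹μ = [0.5037  2.1514  0.9206  1.8085  3.6992  1.7955  1.1483]
h=Σ⁻¹𝟙 = [9.6366  14.1468  9.5066  11.5901  30.4546  8.7477  18.5256]
a=μᵀg=1.609004  b=𝟙ᵀg=12.027101  c=𝟙ᵀh=102.608038  D=ac−b²=20.445605
λ₁=(c·0.166−b)/D = (102.608038·0.166−12.027101)/20.445605 = 0.244837
λ₂=(a−b·0.166)/D = (1.609004−12.027101·0.166)/20.445605 = -0.018952
w* = 0.244837·g + -0.018952·h:
  w_0 = 0.244837·0.5037 + -0.018952·9.6366 = -0.0593  (Ford)
  w_1 = 0.244837·2.1514 + -0.018952·14.1468 = 0.2586  (Exxon)
  w_2 = 0.244837·0.9206 + -0.018952·9.5066 = 0.0452  (Intel)
  w_3 = 0.244837·1.8085 + -0.018952·11.5901 = 0.2231  (Boeing)
  w_4 = 0.244837·3.6992 + -0.018952·30.4546 = 0.3285  (Visa)
  w_5 = 0.244837·1.7955 + -0.018952·8.7477 = 0.2738  (Nike)
  w_6 = 0.244837·1.1483 + -0.018952·18.5256 = -0.0700  (Unilever)
Σw_i=1.0000  μᵀw=0.1660
σ²=wᵀΣw=λ₁·μ_p+λ₂ = 0.244837·0.166 + -0.018952 = 0.021690 ≈ 0.0217

-0.0593  0.2586  0.0452  0.2231  0.3285  0.2738  -0.0700
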